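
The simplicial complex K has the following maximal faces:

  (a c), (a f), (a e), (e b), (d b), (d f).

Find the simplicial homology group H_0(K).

H_0 ≅ Z.

Order the vertices as a < b < c < d < e < f. Listing each simplex with vertices in this order, K has dimension 1 with simplices:

  0-simplices (6): a, b, c, d, e, f
  1-simplices (6): ac, ae, af, bd, be, df

giving chain groups C_0 ≅ Z^6, C_1 ≅ Z^6.

The boundary map ∂_1: C_1 → C_0 maps an edge to its endpoints' difference, ∂[p,q] = q − p.
This gives a 6×6 integer matrix of rank 5; reducing to Smith normal form yields diagonal entries (1,1,1,1,1).

Computing H_k = (kernel of ∂_k) / (image of ∂_{k+1}):

  H_0: rank C_0 − rank ∂_1 = 6 − 5 = 1, and the invariant factors of ∂_1 are all 1, so H_0 ≅ Z.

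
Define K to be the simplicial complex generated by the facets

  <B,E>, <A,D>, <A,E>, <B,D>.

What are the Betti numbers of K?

K has 4 vertices, 4 edges.
rank ∂_0 = 0, rank ∂_1 = 3 ⇒ b_0 = 4 − 0 − 3 = 1; all invariant factors of ∂_1 are 1 so no torsion. So H_0 = Z.
rank ∂_1 = 3, rank ∂_2 = 0 ⇒ b_1 = 4 − 3 − 0 = 1. So H_1 = Z.

b_0 = 1, b_1 = 1.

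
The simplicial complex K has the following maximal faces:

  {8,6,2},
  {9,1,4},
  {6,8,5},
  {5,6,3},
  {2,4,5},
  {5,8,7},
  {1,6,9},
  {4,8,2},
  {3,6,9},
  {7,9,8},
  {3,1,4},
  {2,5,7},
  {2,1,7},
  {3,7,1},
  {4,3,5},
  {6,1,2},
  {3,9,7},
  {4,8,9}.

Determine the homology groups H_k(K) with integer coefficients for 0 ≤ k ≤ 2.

H_0 = Z,  H_1 = Z ⊕ Z_2,  H_2 = 0.

Fix the vertex order 1 < 2 < 3 < 4 < 5 < 6 < 7 < 8 < 9 and write every simplex with vertices in increasing order. Then dim K = 2 and the simplices of K are:

  0-simplices (9): [1], [2], [3], [4], [5], [6], [7], [8], [9]
  1-simplices (27): (27 of them)
  2-simplices (18): [1,2,6], [1,2,7], [1,3,4], [1,3,7], [1,4,9], [1,6,9], [2,4,5], [2,4,8], [2,5,7], [2,6,8], [3,4,5], [3,5,6], [3,6,9], [3,7,9], [4,8,9], [5,6,8], [5,7,8], [7,8,9]

Hence C_0 ≅ Z^9, C_1 ≅ Z^27, C_2 ≅ Z^18.

∂_1: C_1 → C_0 maps an edge to its endpoints' difference, ∂[p,q] = q − p.
The 9×27 boundary matrix has rank 8 and Smith normal form diag(1,1,1,1,1,1,1,1).

∂_2: C_2 → C_1 maps a triangle to the signed sum of its edges. For instance
  ∂[3,7,9] = [7,9] − [3,9] + [3,7],
  ∂[5,6,8] = [6,8] − [5,8] + [5,6].
As a 27×18 matrix over Z this has rank 18, with invariant factors (1,1,1,1,1,1,1,1,1,1,1,1,1,1,1,1,1,2).

From H_k ≅ ker(∂_k) / im(∂_{k+1}) we obtain:

  H_0: rank C_0 − rank ∂_1 = 9 − 8 = 1, and the invariant factors of ∂_1 are all 1, so H_0 ≅ Z.
  H_1: rank ker ∂_1 − rank ∂_2 = (27 − 8) − 18 = 1, and ∂_2 has invariant factor 2 > 1, so H_1 ≅ Z ⊕ Z_2.
  H_2: rank ker ∂_2 − rank ∂_3 = (18 − 18) − 0 = 0, and there is no ∂_3, so H_2 ≅ 0.

(K is a triangulation of the Klein bottle.)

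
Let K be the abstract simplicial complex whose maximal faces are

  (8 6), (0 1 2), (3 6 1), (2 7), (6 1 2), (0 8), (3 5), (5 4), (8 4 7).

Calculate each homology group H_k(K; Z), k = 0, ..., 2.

H_0 ≅ Z,  H_1 ≅ Z^3,  H_2 = 0.

Take the total order 0 < 1 < 2 < 3 < 4 < 5 < 6 < 7 < 8 on the vertex set. Then K (dimension 2) consists of the simplices:

  0-simplices (9): [0], [1], [2], [3], [4], [5], [6], [7], [8]
  1-simplices (15): [0,1], [0,2], [0,8], [1,2], [1,3], [1,6], [2,6], [2,7], [3,5], [3,6], [4,5], [4,7], [4,8], [6,8], [7,8]
  2-simplices (4): [0,1,2], [1,2,6], [1,3,6], [4,7,8]

so the chain groups are C_0 ≅ Z^9, C_1 ≅ Z^15, C_2 ≅ Z^4.

Boundary ∂_1: C_1 → C_0 is given by ∂[p,q] = [q] − [p]. For instance
  ∂[0,2] = [2] − [0].
The 9×15 boundary matrix has rank 8 and Smith normal form diag(1,1,1,1,1,1,1,1).

The boundary map ∂_2: C_2 → C_1 acts by ∂[p,q,r] = [q,r] − [p,r] + [p,q]. For instance
  ∂[4,7,8] = [7,8] − [4,8] + [4,7],
  ∂[1,2,6] = [2,6] − [1,6] + [1,2].
The 15×4 boundary matrix has rank 4 and Smith normal form diag(1,1,1,1).

Now H_k = ker ∂_k / im ∂_{k+1}, so:

  H_0: rank C_0 − rank ∂_1 = 9 − 8 = 1, and the invariant factors of ∂_1 are all 1, so H_0 ≅ Z.
  H_1: rank ker ∂_1 − rank ∂_2 = (15 − 8) − 4 = 3, and the invariant factors of ∂_2 are all 1, so H_1 ≅ Z^3.
  H_2: rank ker ∂_2 − rank ∂_3 = (4 − 4) − 0 = 0, and there is no ∂_3, so H_2 ≅ 0.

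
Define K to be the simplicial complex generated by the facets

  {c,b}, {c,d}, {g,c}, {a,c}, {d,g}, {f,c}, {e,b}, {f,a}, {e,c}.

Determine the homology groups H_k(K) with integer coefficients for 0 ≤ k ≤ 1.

H_0 ≅ Z,  H_1 ≅ Z^3.

Fix the vertex order a < b < c < d < e < f < g and write every simplex with vertices in increasing order. Then dim K = 1 and the simplices of K are:

  0-simplices (7): a, b, c, d, e, f, g
  1-simplices (9): ac, af, bc, be, cd, ce, cf, cg, dg

Hence C_0 ≅ Z^7, C_1 ≅ Z^9.

∂_1: C_1 → C_0 is given by ∂[p,q] = [q] − [p].
This gives a 7×9 integer matrix of rank 6; reducing to Smith normal form yields diagonal entries (1,1,1,1,1,1).

Computing H_k = (kernel of ∂_k) / (image of ∂_{k+1}):

  H_0: rank C_0 − rank ∂_1 = 7 − 6 = 1, and the invariant factors of ∂_1 are all 1, so H_0 = Z.
  H_1: rank ker ∂_1 − rank ∂_2 = (9 − 6) − 0 = 3, and there is no ∂_2, so H_1 = Z^3.

As a check, the Euler characteristic is 7 − 9 = -2, which agrees with 1 − 3 = -2.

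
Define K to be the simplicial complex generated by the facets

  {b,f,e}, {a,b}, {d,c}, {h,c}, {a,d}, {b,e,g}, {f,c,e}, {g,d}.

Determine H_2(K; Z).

Fix the vertex order a < b < c < d < e < f < g < h and write every simplex with vertices in increasing order. Then dim K = 2 and the simplices of K are:

  0-simplices (8): a, b, c, d, e, f, g, h
  1-simplices (12): ab, ad, be, bf, bg, cd, ce, cf, ch, dg, ef, eg
  2-simplices (3): bef, beg, cef

so the chain groups are C_0 ≅ Z^8, C_1 ≅ Z^12, C_2 ≅ Z^3.

The boundary map ∂_1: C_1 → C_0 sends each edge [p,q] (with p < q) to q − p. For instance
  ∂cf = f − c.
The resulting 8×12 matrix has rank 7, and its Smith normal form has invariant factors (1,1,1,1,1,1,1).

Boundary ∂_2: C_2 → C_1 sends each 2-simplex [p,q,r] to [q,r] − [p,r] + [p,q]. For instance
  ∂cef = ef − cf + ce,
  ∂beg = eg − bg + be.
This gives a 12×3 integer matrix of rank 3; reducing to Smith normal form yields diagonal entries (1,1,1).

From H_k ≅ ker(∂_k) / im(∂_{k+1}) we obtain:

  H_2: rank ker ∂_2 − rank ∂_3 = (3 − 3) − 0 = 0, and there is no ∂_3, so H_2 = 0.

H_2 ≅ 0.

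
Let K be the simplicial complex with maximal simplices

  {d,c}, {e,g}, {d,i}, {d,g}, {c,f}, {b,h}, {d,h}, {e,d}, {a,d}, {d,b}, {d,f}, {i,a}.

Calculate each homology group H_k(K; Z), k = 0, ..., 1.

H_0 = Z,  H_1 = Z^4.

Take the total order a < b < c < d < e < f < g < h < i on the vertex set. Then K (dimension 1) consists of the simplices:

  0-simplices (9): a, b, c, d, e, f, g, h, i
  1-simplices (12): ad, ai, bd, bh, cd, cf, de, df, dg, dh, di, eg

so the chain groups are C_0 ≅ Z^9, C_1 ≅ Z^12.

Boundary ∂_1: C_1 → C_0 sends each edge [p,q] (with p < q) to q − p. For instance
  ∂cf = f − c.
As a 9×12 matrix over Z this has rank 8, with invariant factors (1,1,1,1,1,1,1,1).

Computing H_k = (kernel of ∂_k) / (image of ∂_{k+1}):

  H_0: rank C_0 − rank ∂_1 = 9 − 8 = 1, and the invariant factors of ∂_1 are all 1, so H_0 ≅ Z.
  H_1: rank ker ∂_1 − rank ∂_2 = (12 − 8) − 0 = 4, and there is no ∂_2, so H_1 ≅ Z^4.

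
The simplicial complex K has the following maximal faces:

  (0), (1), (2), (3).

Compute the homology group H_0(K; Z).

H_0 = Z^4.

Take the total order 0 < 1 < 2 < 3 on the vertex set. Then K (dimension 0) consists of the simplices:

  0-simplices (4): [0], [1], [2], [3]

giving chain groups C_0 ≅ Z^4.

From H_k ≅ ker(∂_k) / im(∂_{k+1}) we obtain:

  H_0: rank C_0 − rank ∂_1 = 4 − 0 = 4, and there is no ∂_1, so H_0 = Z^4.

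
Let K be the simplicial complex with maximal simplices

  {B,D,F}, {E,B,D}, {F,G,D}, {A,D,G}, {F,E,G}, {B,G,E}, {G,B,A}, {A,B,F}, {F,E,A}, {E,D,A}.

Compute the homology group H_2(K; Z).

Fix the vertex order A < B < D < E < F < G and write every simplex with vertices in increasing order. Then dim K = 2 and the simplices of K are:

  0-simplices (6): A, B, D, E, F, G
  1-simplices (15): AB, AD, AE, AF, AG, BD, BE, BF, BG, DE, DF, DG, EF, EG, FG
  2-simplices (10): ABF, ABG, ADE, ADG, AEF, BDE, BDF, BEG, DFG, EFG

Hence C_0 ≅ Z^6, C_1 ≅ Z^15, C_2 ≅ Z^10.

∂_1: C_1 → C_0 maps an edge to its endpoints' difference, ∂[p,q] = q − p. For instance
  ∂EF = F − E.
The 6×15 boundary matrix has rank 5 and Smith normal form diag(1,1,1,1,1).

Boundary ∂_2: C_2 → C_1 maps a triangle to the signed sum of its edges. For instance
  ∂EFG = FG − EG + EF,
  ∂ADG = DG − AG + AD.
This gives a 15×10 integer matrix of rank 10; reducing to Smith normal form yields diagonal entries (1,1,1,1,1,1,1,1,1,2).

From H_k ≅ ker(∂_k) / im(∂_{k+1}) we obtain:

  H_2: rank ker ∂_2 − rank ∂_3 = (10 − 10) − 0 = 0, and there is no ∂_3, so H_2 ≅ 0.

H_2 ≅ 0.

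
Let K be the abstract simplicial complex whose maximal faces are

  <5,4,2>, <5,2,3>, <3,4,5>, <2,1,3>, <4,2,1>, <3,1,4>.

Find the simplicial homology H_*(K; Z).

H_0 ≅ Z,  H_1 = 0,  H_2 ≅ Z.

Take the total order 1 < 2 < 3 < 4 < 5 on the vertex set. Then K (dimension 2) consists of the simplices:

  0-simplices (5): [1], [2], [3], [4], [5]
  1-simplices (9): [1,2], [1,3], [1,4], [2,3], [2,4], [2,5], [3,4], [3,5], [4,5]
  2-simplices (6): [1,2,3], [1,2,4], [1,3,4], [2,3,5], [2,4,5], [3,4,5]

Hence C_0 ≅ Z^5, C_1 ≅ Z^9, C_2 ≅ Z^6.

Boundary ∂_1: C_1 → C_0 sends each edge [p,q] (with p < q) to q − p.
The resulting 5×9 matrix has rank 4, and its Smith normal form has invariant factors (1,1,1,1).

∂_2: C_2 → C_1 acts by ∂[p,q,r] = [q,r] − [p,r] + [p,q]. For instance
  ∂[1,3,4] = [3,4] − [1,4] + [1,3],
  ∂[1,2,3] = [2,3] − [1,3] + [1,2].
The 9×6 boundary matrix has rank 5 and Smith normal form diag(1,1,1,1,1).

Reading off H_k = ker ∂_k / im ∂_{k+1}:

  H_0: rank C_0 − rank ∂_1 = 5 − 4 = 1, and the invariant factors of ∂_1 are all 1, so H_0 ≅ Z.
  H_1: rank ker ∂_1 − rank ∂_2 = (9 − 4) − 5 = 0, and the invariant factors of ∂_2 are all 1, so H_1 ≅ 0.
  H_2: rank ker ∂_2 − rank ∂_3 = (6 − 5) − 0 = 1, and there is no ∂_3, so H_2 ≅ Z.

(K is a triangulation of the 2-sphere S^2.)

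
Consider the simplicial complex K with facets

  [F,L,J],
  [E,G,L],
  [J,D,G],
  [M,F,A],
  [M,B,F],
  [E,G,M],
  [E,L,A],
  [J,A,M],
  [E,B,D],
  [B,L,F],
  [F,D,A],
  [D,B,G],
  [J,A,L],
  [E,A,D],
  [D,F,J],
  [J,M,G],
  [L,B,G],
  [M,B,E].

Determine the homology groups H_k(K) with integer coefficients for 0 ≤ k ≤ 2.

Take the total order A < B < D < E < F < G < J < L < M on the vertex set. Then K (dimension 2) consists of the simplices:

  0-simplices (9): A, B, D, E, F, G, J, L, M
  1-simplices (27): AD, AE, AF, AJ, AL, AM, BD, BE, BF, BG, BL, BM, DE, DF, DG, DJ, EG, EL, EM, FJ, FL, FM, GJ, GL, GM, JL, JM
  2-simplices (18): ADE, ADF, AEL, AFM, AJL, AJM, BDE, BDG, BEM, BFL, BFM, BGL, DFJ, DGJ, EGL, EGM, FJL, GJM

Hence C_0 ≅ Z^9, C_1 ≅ Z^27, C_2 ≅ Z^18.

Boundary ∂_1: C_1 → C_0 is given by ∂[p,q] = [q] − [p]. For instance
  ∂BG = G − B.
The resulting 9×27 matrix has rank 8, and its Smith normal form has invariant factors (1,1,1,1,1,1,1,1).

Boundary ∂_2: C_2 → C_1 sends each 2-simplex [p,q,r] to [q,r] − [p,r] + [p,q]. For instance
  ∂DFJ = FJ − DJ + DF,
  ∂AFM = FM − AM + AF.
This gives a 27×18 integer matrix of rank 18; reducing to Smith normal form yields diagonal entries (1,1,1,1,1,1,1,1,1,1,1,1,1,1,1,1,1,2).

Computing H_k = (kernel of ∂_k) / (image of ∂_{k+1}):

  H_0: rank C_0 − rank ∂_1 = 9 − 8 = 1, and the invariant factors of ∂_1 are all 1, so H_0 ≅ Z.
  H_1: rank ker ∂_1 − rank ∂_2 = (27 − 8) − 18 = 1, and ∂_2 has invariant factor 2 > 1, so H_1 ≅ Z × Z/2.
  H_2: rank ker ∂_2 − rank ∂_3 = (18 − 18) − 0 = 0, and there is no ∂_3, so H_2 ≅ 0.

H_0 ≅ Z,  H_1 ≅ Z × Z/2,  H_2 = 0.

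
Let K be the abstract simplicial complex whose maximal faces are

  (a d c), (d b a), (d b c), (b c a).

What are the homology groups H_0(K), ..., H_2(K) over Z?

We work with the vertex ordering a < b < c < d. The simplices of K, each written with vertices in increasing order, are:

  0-simplices (4): a, b, c, d
  1-simplices (6): ab, ac, ad, bc, bd, cd
  2-simplices (4): abc, abd, acd, bcd

giving chain groups C_0 ≅ Z^4, C_1 ≅ Z^6, C_2 ≅ Z^4.

∂_1: C_1 → C_0 sends each edge [p,q] (with p < q) to q − p.
The 4×6 boundary matrix has rank 3 and Smith normal form diag(1,1,1).

The boundary map ∂_2: C_2 → C_1 acts by ∂[p,q,r] = [q,r] − [p,r] + [p,q]. For instance
  ∂acd = cd − ad + ac,
  ∂abc = bc − ac + ab.
This gives a 6×4 integer matrix of rank 3; reducing to Smith normal form yields diagonal entries (1,1,1).

From H_k ≅ ker(∂_k) / im(∂_{k+1}) we obtain:

  H_0: rank C_0 − rank ∂_1 = 4 − 3 = 1, and the invariant factors of ∂_1 are all 1, so H_0 ≅ Z.
  H_1: rank ker ∂_1 − rank ∂_2 = (6 − 3) − 3 = 0, and the invariant factors of ∂_2 are all 1, so H_1 ≅ 0.
  H_2: rank ker ∂_2 − rank ∂_3 = (4 − 3) − 0 = 1, and there is no ∂_3, so H_2 ≅ Z.

As a check, the Euler characteristic is 4 − 6 + 4 = 2, which agrees with 1 − 0 + 1 = 2.

H_0 = Z,  H_1 = 0,  H_2 = Z.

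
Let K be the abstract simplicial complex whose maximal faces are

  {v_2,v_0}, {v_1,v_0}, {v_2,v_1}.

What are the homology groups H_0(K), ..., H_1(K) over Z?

H_0 ≅ Z,  H_1 ≅ Z.

Take the total order v_0 < v_1 < v_2 on the vertex set. Then K (dimension 1) consists of the simplices:

  0-simplices (3): [v_0], [v_1], [v_2]
  1-simplices (3): [v_0,v_1], [v_0,v_2], [v_1,v_2]

Hence C_0 ≅ Z^3, C_1 ≅ Z^3.

Boundary ∂_1: C_1 → C_0 maps an edge to its endpoints' difference, ∂[p,q] = q − p.
This gives a 3×3 integer matrix of rank 2; reducing to Smith normal form yields diagonal entries (1,1).

Now H_k = ker ∂_k / im ∂_{k+1}, so:

  H_0: rank C_0 − rank ∂_1 = 3 − 2 = 1, and the invariant factors of ∂_1 are all 1, so H_0 = Z.
  H_1: rank ker ∂_1 − rank ∂_2 = (3 − 2) − 0 = 1, and there is no ∂_2, so H_1 = Z.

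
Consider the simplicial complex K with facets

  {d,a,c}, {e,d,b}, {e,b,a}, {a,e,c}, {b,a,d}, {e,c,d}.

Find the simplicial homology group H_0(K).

H_0 = Z.

Order the vertices as a < b < c < d < e. Listing each simplex with vertices in this order, K has dimension 2 with simplices:

  0-simplices (5): a, b, c, d, e
  1-simplices (9): ab, ac, ad, ae, bd, be, cd, ce, de
  2-simplices (6): abd, abe, acd, ace, bde, cde

giving chain groups C_0 ≅ Z^5, C_1 ≅ Z^9, C_2 ≅ Z^6.

∂_1: C_1 → C_0 sends each edge [p,q] (with p < q) to q − p. For instance
  ∂ae = e − a.
The 5×9 boundary matrix has rank 4 and Smith normal form diag(1,1,1,1).

The boundary map ∂_2: C_2 → C_1 acts by ∂[p,q,r] = [q,r] − [p,r] + [p,q]. For instance
  ∂abd = bd − ad + ab,
  ∂abe = be − ae + ab.
This gives a 9×6 integer matrix of rank 5; reducing to Smith normal form yields diagonal entries (1,1,1,1,1).

Now H_k = ker ∂_k / im ∂_{k+1}, so:

  H_0: rank C_0 − rank ∂_1 = 5 − 4 = 1, and the invariant factors of ∂_1 are all 1, so H_0 ≅ Z.

(K is a triangulation of the 2-sphere S^2.)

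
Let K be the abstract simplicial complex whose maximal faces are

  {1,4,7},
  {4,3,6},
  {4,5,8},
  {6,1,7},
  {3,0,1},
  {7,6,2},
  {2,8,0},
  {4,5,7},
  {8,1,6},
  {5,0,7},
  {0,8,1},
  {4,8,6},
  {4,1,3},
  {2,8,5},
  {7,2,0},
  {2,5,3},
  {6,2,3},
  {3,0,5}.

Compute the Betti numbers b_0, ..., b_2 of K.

Take the total order 0 < 1 < 2 < 3 < 4 < 5 < 6 < 7 < 8 on the vertex set. Then K (dimension 2) consists of the simplices:

  0-simplices (9): [0], [1], [2], [3], [4], [5], [6], [7], [8]
  1-simplices (27): (27 of them)
  2-simplices (18): [0,1,3], [0,1,8], [0,2,7], [0,2,8], [0,3,5], [0,5,7], [1,3,4], [1,4,7], [1,6,7], [1,6,8], [2,3,5], [2,3,6], [2,5,8], [2,6,7], [3,4,6], [4,5,7], [4,5,8], [4,6,8]

so the chain groups are C_0 ≅ Z^9, C_1 ≅ Z^27, C_2 ≅ Z^18.

The boundary map ∂_1: C_1 → C_0 sends each edge [p,q] (with p < q) to q − p. For instance
  ∂[0,7] = [7] − [0].
The resulting 9×27 matrix has rank 8, and its Smith normal form has invariant factors (1,1,1,1,1,1,1,1).

∂_2: C_2 → C_1 sends each 2-simplex [p,q,r] to [q,r] − [p,r] + [p,q]. For instance
  ∂[4,6,8] = [6,8] − [4,8] + [4,6],
  ∂[1,4,7] = [4,7] − [1,7] + [1,4].
The 27×18 boundary matrix has rank 18 and Smith normal form diag(1,1,1,1,1,1,1,1,1,1,1,1,1,1,1,1,1,2).

Computing H_k = (kernel of ∂_k) / (image of ∂_{k+1}):

  H_0: rank C_0 − rank ∂_1 = 9 − 8 = 1, and the invariant factors of ∂_1 are all 1, so H_0 = Z.
  H_1: rank ker ∂_1 − rank ∂_2 = (27 − 8) − 18 = 1, and ∂_2 has invariant factor 2 > 1, so H_1 = Z ⊕ Z/2.
  H_2: rank ker ∂_2 − rank ∂_3 = (18 − 18) − 0 = 0, and there is no ∂_3, so H_2 = 0.

(K is a triangulation of the Klein bottle.)

Hence the Betti numbers are b_0 = 1, b_1 = 1, b_2 = 0.

b_0 = 1, b_1 = 1, b_2 = 0.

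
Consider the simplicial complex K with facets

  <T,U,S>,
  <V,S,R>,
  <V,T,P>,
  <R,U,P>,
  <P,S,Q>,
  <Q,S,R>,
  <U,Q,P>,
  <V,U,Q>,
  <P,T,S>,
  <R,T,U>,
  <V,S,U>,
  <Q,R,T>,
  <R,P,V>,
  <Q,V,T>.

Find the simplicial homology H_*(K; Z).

H_0 ≅ Z,  H_1 ≅ Z^2,  H_2 ≅ Z.

Order the vertices as P < Q < R < S < T < U < V. Listing each simplex with vertices in this order, K has dimension 2 with simplices:

  0-simplices (7): P, Q, R, S, T, U, V
  1-simplices (21): PQ, PR, PS, PT, PU, PV, QR, QS, QT, QU, QV, RS, RT, RU, RV, ST, SU, SV, TU, TV, UV
  2-simplices (14): PQS, PQU, PRU, PRV, PST, PTV, QRS, QRT, QTV, QUV, RSV, RTU, STU, SUV

so the chain groups are C_0 ≅ Z^7, C_1 ≅ Z^21, C_2 ≅ Z^14.

∂_1: C_1 → C_0 is given by ∂[p,q] = [q] − [p].
The resulting 7×21 matrix has rank 6, and its Smith normal form has invariant factors (1,1,1,1,1,1).

The boundary map ∂_2: C_2 → C_1 acts by ∂[p,q,r] = [q,r] − [p,r] + [p,q]. For instance
  ∂RSV = SV − RV + RS,
  ∂PTV = TV − PV + PT.
The resulting 21×14 matrix has rank 13, and its Smith normal form has invariant factors (1,1,1,1,1,1,1,1,1,1,1,1,1).

Now H_k = ker ∂_k / im ∂_{k+1}, so:

  H_0: rank C_0 − rank ∂_1 = 7 − 6 = 1, and the invariant factors of ∂_1 are all 1, so H_0 ≅ Z.
  H_1: rank ker ∂_1 − rank ∂_2 = (21 − 6) − 13 = 2, and the invariant factors of ∂_2 are all 1, so H_1 ≅ Z^2.
  H_2: rank ker ∂_2 − rank ∂_3 = (14 − 13) − 0 = 1, and there is no ∂_3, so H_2 ≅ Z.

(K is a triangulation of the torus T^2.)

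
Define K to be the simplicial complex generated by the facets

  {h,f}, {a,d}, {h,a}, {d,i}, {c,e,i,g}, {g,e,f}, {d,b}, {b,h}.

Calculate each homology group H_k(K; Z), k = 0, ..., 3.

H_0 = Z,  H_1 = Z^2,  H_2 = 0,  H_3 = 0.

Take the total order a < b < c < d < e < f < g < h < i on the vertex set. Then K (dimension 3) consists of the simplices:

  0-simplices (9): a, b, c, d, e, f, g, h, i
  1-simplices (14): ad, ah, bd, bh, ce, cg, ci, di, ef, eg, ei, fg, fh, gi
  2-simplices (5): ceg, cei, cgi, efg, egi
  3-simplices (1): cegi

so the chain groups are C_0 ≅ Z^9, C_1 ≅ Z^14, C_2 ≅ Z^5, C_3 ≅ Z^1.

The boundary map ∂_1: C_1 → C_0 maps an edge to its endpoints' difference, ∂[p,q] = q − p.
As a 9×14 matrix over Z this has rank 8, with invariant factors (1,1,1,1,1,1,1,1).

The boundary map ∂_2: C_2 → C_1 sends each 2-simplex [p,q,r] to [q,r] − [p,r] + [p,q]. For instance
  ∂efg = fg − eg + ef,
  ∂ceg = eg − cg + ce.
As a 14×5 matrix over Z this has rank 4, with invariant factors (1,1,1,1).

∂_3: C_3 → C_2 sends each 3-simplex σ to the alternating sum Σ_i (−1)^i (σ with its i-th vertex removed). For instance
  ∂cegi = egi − cgi + cei − ceg.
The resulting 5×1 matrix has rank 1, and its Smith normal form has invariant factors (1).

Now H_k = ker ∂_k / im ∂_{k+1}, so:

  H_0: rank C_0 − rank ∂_1 = 9 − 8 = 1, and the invariant factors of ∂_1 are all 1, so H_0 ≅ Z.
  H_1: rank ker ∂_1 − rank ∂_2 = (14 − 8) − 4 = 2, and the invariant factors of ∂_2 are all 1, so H_1 ≅ Z^2.
  H_2: rank ker ∂_2 − rank ∂_3 = (5 − 4) − 1 = 0, and the invariant factors of ∂_3 are all 1, so H_2 ≅ 0.
  H_3: rank ker ∂_3 − rank ∂_4 = (1 − 1) − 0 = 0, and there is no ∂_4, so H_3 ≅ 0.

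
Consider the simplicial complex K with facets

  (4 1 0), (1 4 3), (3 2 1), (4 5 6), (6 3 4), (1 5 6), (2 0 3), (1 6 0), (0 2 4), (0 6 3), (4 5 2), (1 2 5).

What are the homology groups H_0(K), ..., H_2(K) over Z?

H_0 = Z,  H_1 = Z/2,  H_2 = 0.

Take the total order 0 < 1 < 2 < 3 < 4 < 5 < 6 on the vertex set. Then K (dimension 2) consists of the simplices:

  0-simplices (7): [0], [1], [2], [3], [4], [5], [6]
  1-simplices (18): [0,1], [0,2], [0,3], [0,4], [0,6], [1,2], [1,3], [1,4], [1,5], [1,6], [2,3], [2,4], [2,5], [3,4], [3,6], [4,5], [4,6], [5,6]
  2-simplices (12): [0,1,4], [0,1,6], [0,2,3], [0,2,4], [0,3,6], [1,2,3], [1,2,5], [1,3,4], [1,5,6], [2,4,5], [3,4,6], [4,5,6]

Hence C_0 ≅ Z^7, C_1 ≅ Z^18, C_2 ≅ Z^12.

Boundary ∂_1: C_1 → C_0 sends each edge [p,q] (with p < q) to q − p. For instance
  ∂[1,2] = [2] − [1].
As a 7×18 matrix over Z this has rank 6, with invariant factors (1,1,1,1,1,1).

Boundary ∂_2: C_2 → C_1 maps a triangle to the signed sum of its edges. For instance
  ∂[0,1,4] = [1,4] − [0,4] + [0,1],
  ∂[1,2,3] = [2,3] − [1,3] + [1,2].
As a 18×12 matrix over Z this has rank 12, with invariant factors (1,1,1,1,1,1,1,1,1,1,1,2).

From H_k ≅ ker(∂_k) / im(∂_{k+1}) we obtain:

  H_0: rank C_0 − rank ∂_1 = 7 − 6 = 1, and the invariant factors of ∂_1 are all 1, so H_0 ≅ Z.
  H_1: rank ker ∂_1 − rank ∂_2 = (18 − 6) − 12 = 0, and ∂_2 has invariant factor 2 > 1, so H_1 ≅ Z/2.
  H_2: rank ker ∂_2 − rank ∂_3 = (12 − 12) − 0 = 0, and there is no ∂_3, so H_2 ≅ 0.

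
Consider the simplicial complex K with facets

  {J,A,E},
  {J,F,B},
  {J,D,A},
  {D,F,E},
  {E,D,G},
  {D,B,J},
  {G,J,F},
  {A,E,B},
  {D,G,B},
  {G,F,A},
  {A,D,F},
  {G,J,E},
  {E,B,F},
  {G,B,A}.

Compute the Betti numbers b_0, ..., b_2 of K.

Take the total order A < B < D < E < F < G < J on the vertex set. Then K (dimension 2) consists of the simplices:

  0-simplices (7): A, B, D, E, F, G, J
  1-simplices (21): AB, AD, AE, AF, AG, AJ, BD, BE, BF, BG, BJ, DE, DF, DG, DJ, EF, EG, EJ, FG, FJ, GJ
  2-simplices (14): ABE, ABG, ADF, ADJ, AEJ, AFG, BDG, BDJ, BEF, BFJ, DEF, DEG, EGJ, FGJ

Hence C_0 ≅ Z^7, C_1 ≅ Z^21, C_2 ≅ Z^14.

Boundary ∂_1: C_1 → C_0 is given by ∂[p,q] = [q] − [p].
As a 7×21 matrix over Z this has rank 6, with invariant factors (1,1,1,1,1,1).

Boundary ∂_2: C_2 → C_1 acts by ∂[p,q,r] = [q,r] − [p,r] + [p,q]. For instance
  ∂ABG = BG − AG + AB,
  ∂AFG = FG − AG + AF.
The 21×14 boundary matrix has rank 13 and Smith normal form diag(1,1,1,1,1,1,1,1,1,1,1,1,1).

From H_k ≅ ker(∂_k) / im(∂_{k+1}) we obtain:

  H_0: rank C_0 − rank ∂_1 = 7 − 6 = 1, and the invariant factors of ∂_1 are all 1, so H_0 ≅ Z.
  H_1: rank ker ∂_1 − rank ∂_2 = (21 − 6) − 13 = 2, and the invariant factors of ∂_2 are all 1, so H_1 ≅ Z^2.
  H_2: rank ker ∂_2 − rank ∂_3 = (14 − 13) − 0 = 1, and there is no ∂_3, so H_2 ≅ Z.

As a check, the Euler characteristic is 7 − 21 + 14 = 0, which agrees with 1 − 2 + 1 = 0.

Hence the Betti numbers are b_0 = 1, b_1 = 2, b_2 = 1.

b_0 = 1, b_1 = 2, b_2 = 1.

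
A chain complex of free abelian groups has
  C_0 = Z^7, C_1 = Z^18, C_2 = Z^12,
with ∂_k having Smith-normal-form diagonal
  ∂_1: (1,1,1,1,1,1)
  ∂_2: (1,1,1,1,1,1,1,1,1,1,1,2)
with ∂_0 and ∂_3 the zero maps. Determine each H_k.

H_0: b_0 = 7 − 0 − 6 = 1; torsion from ∂_1 factors > 1: none. So H_0 = Z.
H_1: b_1 = 18 − 6 − 12 = 0; torsion from ∂_2 factors > 1: [2]. So H_1 = Z/2Z.
H_2: b_2 = 12 − 12 − 0 = 0; torsion from ∂_3 factors > 1: none. So H_2 = 0.

H_0 = Z,  H_1 = Z/2Z,  H_2 = 0.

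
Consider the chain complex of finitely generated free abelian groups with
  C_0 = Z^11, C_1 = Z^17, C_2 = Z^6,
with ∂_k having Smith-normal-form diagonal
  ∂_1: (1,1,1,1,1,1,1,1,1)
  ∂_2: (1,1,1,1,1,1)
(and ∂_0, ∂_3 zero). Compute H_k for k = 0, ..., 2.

H_0 ≅ Z^2,  H_1 ≅ Z^2,  H_2 = 0.

H_0: b_0 = 11 − 0 − 9 = 2; torsion from ∂_1 factors > 1: none. So H_0 ≅ Z^2.
H_1: b_1 = 17 − 9 − 6 = 2; torsion from ∂_2 factors > 1: none. So H_1 ≅ Z^2.
H_2: b_2 = 6 − 6 − 0 = 0; torsion from ∂_3 factors > 1: none. So H_2 ≅ 0.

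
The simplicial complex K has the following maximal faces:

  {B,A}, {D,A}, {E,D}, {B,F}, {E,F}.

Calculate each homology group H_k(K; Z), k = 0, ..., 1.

K has 5 vertices, 5 edges.
rank ∂_0 = 0, rank ∂_1 = 4 ⇒ b_0 = 5 − 0 − 4 = 1; all invariant factors of ∂_1 are 1 so no torsion. So H_0 = Z.
rank ∂_1 = 4, rank ∂_2 = 0 ⇒ b_1 = 5 − 4 − 0 = 1. So H_1 = Z.

H_0 ≅ Z,  H_1 ≅ Z.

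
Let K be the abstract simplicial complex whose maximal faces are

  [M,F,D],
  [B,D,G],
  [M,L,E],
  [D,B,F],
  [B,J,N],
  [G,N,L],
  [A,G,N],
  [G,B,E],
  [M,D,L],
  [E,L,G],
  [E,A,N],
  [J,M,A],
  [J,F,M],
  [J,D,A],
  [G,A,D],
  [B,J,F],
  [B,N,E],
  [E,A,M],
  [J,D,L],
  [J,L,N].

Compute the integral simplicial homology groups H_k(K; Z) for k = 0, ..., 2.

We work with the vertex ordering A < B < D < E < F < G < J < L < M < N. The simplices of K, each written with vertices in increasing order, are:

  0-simplices (10): A, B, D, E, F, G, J, L, M, N
  1-simplices (30): AD, AE, AG, AJ, AM, AN, BD, BE, BF, BG, BJ, BN, DF, DG, DJ, DL, DM, EG, EL, EM, EN, FJ, FM, GL, GN, JL, JM, JN, LM, LN
  2-simplices (20): ADG, ADJ, AEM, AEN, AGN, AJM, BDF, BDG, BEG, BEN, BFJ, BJN, DFM, DJL, DLM, EGL, ELM, FJM, GLN, JLN

giving chain groups C_0 ≅ Z^10, C_1 ≅ Z^30, C_2 ≅ Z^20.

∂_1: C_1 → C_0 sends each edge [p,q] (with p < q) to q − p. For instance
  ∂AE = E − A.
The 10×30 boundary matrix has rank 9 and Smith normal form diag(1,1,1,1,1,1,1,1,1).

Boundary ∂_2: C_2 → C_1 sends each 2-simplex [p,q,r] to [q,r] − [p,r] + [p,q]. For instance
  ∂AEN = EN − AN + AE,
  ∂BDG = DG − BG + BD.
The 30×20 boundary matrix has rank 20 and Smith normal form diag(1,1,1,1,1,1,1,1,1,1,1,1,1,1,1,1,1,1,1,2).

Reading off H_k = ker ∂_k / im ∂_{k+1}:

  H_0: rank C_0 − rank ∂_1 = 10 − 9 = 1, and the invariant factors of ∂_1 are all 1, so H_0 ≅ Z.
  H_1: rank ker ∂_1 − rank ∂_2 = (30 − 9) − 20 = 1, and ∂_2 has invariant factor 2 > 1, so H_1 ≅ Z ⊕ Z_2.
  H_2: rank ker ∂_2 − rank ∂_3 = (20 − 20) − 0 = 0, and there is no ∂_3, so H_2 ≅ 0.

As a check, the Euler characteristic is 10 − 30 + 20 = 0, which agrees with 1 − 1 + 0 = 0.

H_0 = Z,  H_1 = Z ⊕ Z_2,  H_2 = 0.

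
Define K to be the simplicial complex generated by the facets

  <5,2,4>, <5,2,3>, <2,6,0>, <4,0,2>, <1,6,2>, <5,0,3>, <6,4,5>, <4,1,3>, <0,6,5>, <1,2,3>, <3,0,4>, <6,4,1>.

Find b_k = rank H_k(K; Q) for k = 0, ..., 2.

Fix the vertex order 0 < 1 < 2 < 3 < 4 < 5 < 6 and write every simplex with vertices in increasing order. Then dim K = 2 and the simplices of K are:

  0-simplices (7): [0], [1], [2], [3], [4], [5], [6]
  1-simplices (18): [0,2], [0,3], [0,4], [0,5], [0,6], [1,2], [1,3], [1,4], [1,6], [2,3], [2,4], [2,5], [2,6], [3,4], [3,5], [4,5], [4,6], [5,6]
  2-simplices (12): [0,2,4], [0,2,6], [0,3,4], [0,3,5], [0,5,6], [1,2,3], [1,2,6], [1,3,4], [1,4,6], [2,3,5], [2,4,5], [4,5,6]

Hence C_0 ≅ Z^7, C_1 ≅ Z^18, C_2 ≅ Z^12.

The boundary map ∂_1: C_1 → C_0 sends each edge [p,q] (with p < q) to q − p.
As a 7×18 matrix over Z this has rank 6, with invariant factors (1,1,1,1,1,1).

The boundary map ∂_2: C_2 → C_1 sends each 2-simplex [p,q,r] to [q,r] − [p,r] + [p,q]. For instance
  ∂[0,5,6] = [5,6] − [0,6] + [0,5],
  ∂[1,4,6] = [4,6] − [1,6] + [1,4].
As a 18×12 matrix over Z this has rank 12, with invariant factors (1,1,1,1,1,1,1,1,1,1,1,2).

Now H_k = ker ∂_k / im ∂_{k+1}, so:

  H_0: rank C_0 − rank ∂_1 = 7 − 6 = 1, and the invariant factors of ∂_1 are all 1, so H_0 ≅ Z.
  H_1: rank ker ∂_1 − rank ∂_2 = (18 − 6) − 12 = 0, and ∂_2 has invariant factor 2 > 1, so H_1 ≅ Z/2.
  H_2: rank ker ∂_2 − rank ∂_3 = (12 − 12) − 0 = 0, and there is no ∂_3, so H_2 ≅ 0.

As a check, the Euler characteristic is 7 − 18 + 12 = 1, which agrees with 1 − 0 + 0 = 1.

Hence the Betti numbers are b_0 = 1, b_1 = 0, b_2 = 0.

b_0 = 1, b_1 = 0, b_2 = 0.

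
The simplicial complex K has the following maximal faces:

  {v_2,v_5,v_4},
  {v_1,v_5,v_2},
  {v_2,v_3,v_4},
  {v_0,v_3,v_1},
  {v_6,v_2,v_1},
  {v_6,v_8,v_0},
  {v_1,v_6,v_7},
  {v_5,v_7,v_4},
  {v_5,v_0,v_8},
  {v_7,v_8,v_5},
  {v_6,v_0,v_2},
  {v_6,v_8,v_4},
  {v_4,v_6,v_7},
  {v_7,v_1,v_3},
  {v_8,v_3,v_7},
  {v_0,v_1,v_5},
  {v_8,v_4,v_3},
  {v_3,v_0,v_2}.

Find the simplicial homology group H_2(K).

H_2 ≅ 0.

K has 9 vertices, 27 edges, 18 triangles.
rank ∂_2 = 18, rank ∂_3 = 0 ⇒ b_2 = 18 − 18 − 0 = 0. So H_2 = 0.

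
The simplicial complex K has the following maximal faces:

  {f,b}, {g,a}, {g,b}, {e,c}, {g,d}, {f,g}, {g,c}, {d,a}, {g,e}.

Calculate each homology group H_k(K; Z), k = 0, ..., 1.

H_0 ≅ Z,  H_1 ≅ Z^3.

We work with the vertex ordering a < b < c < d < e < f < g. The simplices of K, each written with vertices in increasing order, are:

  0-simplices (7): a, b, c, d, e, f, g
  1-simplices (9): ad, ag, bf, bg, ce, cg, dg, eg, fg

so the chain groups are C_0 ≅ Z^7, C_1 ≅ Z^9.

Boundary ∂_1: C_1 → C_0 maps an edge to its endpoints' difference, ∂[p,q] = q − p. For instance
  ∂bf = f − b.
The resulting 7×9 matrix has rank 6, and its Smith normal form has invariant factors (1,1,1,1,1,1).

Now H_k = ker ∂_k / im ∂_{k+1}, so:

  H_0: rank C_0 − rank ∂_1 = 7 − 6 = 1, and the invariant factors of ∂_1 are all 1, so H_0 = Z.
  H_1: rank ker ∂_1 − rank ∂_2 = (9 − 6) − 0 = 3, and there is no ∂_2, so H_1 = Z^3.

(K is a triangulation of a wedge of 3 circles.)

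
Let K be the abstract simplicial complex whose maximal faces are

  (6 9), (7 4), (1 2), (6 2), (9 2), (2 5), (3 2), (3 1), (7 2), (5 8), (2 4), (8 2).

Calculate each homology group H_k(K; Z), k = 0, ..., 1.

H_0 ≅ Z,  H_1 ≅ Z^4.

K has 9 vertices, 12 edges.
rank ∂_0 = 0, rank ∂_1 = 8 ⇒ b_0 = 9 − 0 − 8 = 1; all invariant factors of ∂_1 are 1 so no torsion. So H_0 ≅ Z.
rank ∂_1 = 8, rank ∂_2 = 0 ⇒ b_1 = 12 − 8 − 0 = 4. So H_1 ≅ Z^4.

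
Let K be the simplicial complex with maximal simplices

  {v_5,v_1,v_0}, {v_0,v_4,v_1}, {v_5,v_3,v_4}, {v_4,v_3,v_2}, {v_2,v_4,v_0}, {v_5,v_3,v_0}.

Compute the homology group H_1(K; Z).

We work with the vertex ordering v_0 < v_1 < v_2 < v_3 < v_4 < v_5. The simplices of K, each written with vertices in increasing order, are:

  0-simplices (6): [v_0], [v_1], [v_2], [v_3], [v_4], [v_5]
  1-simplices (12): [v_0,v_1], [v_0,v_2], [v_0,v_3], [v_0,v_4], [v_0,v_5], [v_1,v_4], [v_1,v_5], [v_2,v_3], [v_2,v_4], [v_3,v_4], [v_3,v_5], [v_4,v_5]
  2-simplices (6): [v_0,v_1,v_4], [v_0,v_1,v_5], [v_0,v_2,v_4], [v_0,v_3,v_5], [v_2,v_3,v_4], [v_3,v_4,v_5]

so the chain groups are C_0 ≅ Z^6, C_1 ≅ Z^12, C_2 ≅ Z^6.

∂_1: C_1 → C_0 maps an edge to its endpoints' difference, ∂[p,q] = q − p.
The resulting 6×12 matrix has rank 5, and its Smith normal form has invariant factors (1,1,1,1,1).

The boundary map ∂_2: C_2 → C_1 acts by ∂[p,q,r] = [q,r] − [p,r] + [p,q]. For instance
  ∂[v_0,v_1,v_4] = [v_1,v_4] − [v_0,v_4] + [v_0,v_1],
  ∂[v_0,v_2,v_4] = [v_2,v_4] − [v_0,v_4] + [v_0,v_2].
The resulting 12×6 matrix has rank 6, and its Smith normal form has invariant factors (1,1,1,1,1,1).

Computing H_k = (kernel of ∂_k) / (image of ∂_{k+1}):

  H_1: rank ker ∂_1 − rank ∂_2 = (12 − 5) − 6 = 1, and the invariant factors of ∂_2 are all 1, so H_1 ≅ Z.

H_1 = Z.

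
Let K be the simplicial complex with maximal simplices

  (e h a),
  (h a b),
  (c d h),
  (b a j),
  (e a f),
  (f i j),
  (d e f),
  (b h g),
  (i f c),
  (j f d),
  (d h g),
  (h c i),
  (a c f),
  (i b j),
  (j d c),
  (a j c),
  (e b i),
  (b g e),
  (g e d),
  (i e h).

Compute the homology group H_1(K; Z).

K has 10 vertices, 30 edges, 20 triangles.
rank ∂_1 = 9, rank ∂_2 = 20 ⇒ b_1 = 30 − 9 − 20 = 1; ∂_2 has invariant factor(s) [2] giving torsion. So H_1 ≅ Z ⊕ Z/2.

H_1 ≅ Z ⊕ Z/2.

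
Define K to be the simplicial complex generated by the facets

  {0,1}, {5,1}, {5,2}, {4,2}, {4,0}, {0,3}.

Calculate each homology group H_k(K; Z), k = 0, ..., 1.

H_0 ≅ Z,  H_1 ≅ Z.

Fix the vertex order 0 < 1 < 2 < 3 < 4 < 5 and write every simplex with vertices in increasing order. Then dim K = 1 and the simplices of K are:

  0-simplices (6): [0], [1], [2], [3], [4], [5]
  1-simplices (6): [0,1], [0,3], [0,4], [1,5], [2,4], [2,5]

giving chain groups C_0 ≅ Z^6, C_1 ≅ Z^6.

Boundary ∂_1: C_1 → C_0 sends each edge [p,q] (with p < q) to q − p. For instance
  ∂[0,1] = [1] − [0].
The resulting 6×6 matrix has rank 5, and its Smith normal form has invariant factors (1,1,1,1,1).

Computing H_k = (kernel of ∂_k) / (image of ∂_{k+1}):

  H_0: rank C_0 − rank ∂_1 = 6 − 5 = 1, and the invariant factors of ∂_1 are all 1, so H_0 = Z.
  H_1: rank ker ∂_1 − rank ∂_2 = (6 − 5) − 0 = 1, and there is no ∂_2, so H_1 = Z.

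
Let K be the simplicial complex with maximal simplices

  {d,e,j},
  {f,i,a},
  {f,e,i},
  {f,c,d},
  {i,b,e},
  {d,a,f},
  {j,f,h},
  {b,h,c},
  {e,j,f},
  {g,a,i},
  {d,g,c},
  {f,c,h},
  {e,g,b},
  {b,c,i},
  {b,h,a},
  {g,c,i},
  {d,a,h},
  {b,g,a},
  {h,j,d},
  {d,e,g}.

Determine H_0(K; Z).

H_0 = Z.

K has 10 vertices, 30 edges, 20 triangles.
rank ∂_0 = 0, rank ∂_1 = 9 ⇒ b_0 = 10 − 0 − 9 = 1; all invariant factors of ∂_1 are 1 so no torsion. So H_0 ≅ Z.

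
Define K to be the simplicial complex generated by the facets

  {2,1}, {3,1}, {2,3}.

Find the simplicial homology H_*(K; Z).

H_0 ≅ Z,  H_1 ≅ Z.

Order the vertices as 1 < 2 < 3. Listing each simplex with vertices in this order, K has dimension 1 with simplices:

  0-simplices (3): [1], [2], [3]
  1-simplices (3): [1,2], [1,3], [2,3]

Hence C_0 ≅ Z^3, C_1 ≅ Z^3.

Boundary ∂_1: C_1 → C_0 sends each edge [p,q] (with p < q) to q − p.
This gives a 3×3 integer matrix of rank 2; reducing to Smith normal form yields diagonal entries (1,1).

Now H_k = ker ∂_k / im ∂_{k+1}, so:

  H_0: rank C_0 − rank ∂_1 = 3 − 2 = 1, and the invariant factors of ∂_1 are all 1, so H_0 = Z.
  H_1: rank ker ∂_1 − rank ∂_2 = (3 − 2) − 0 = 1, and there is no ∂_2, so H_1 = Z.

As a check, the Euler characteristic is 3 − 3 = 0, which agrees with 1 − 1 = 0.
(K is a triangulation of the circle S^1.)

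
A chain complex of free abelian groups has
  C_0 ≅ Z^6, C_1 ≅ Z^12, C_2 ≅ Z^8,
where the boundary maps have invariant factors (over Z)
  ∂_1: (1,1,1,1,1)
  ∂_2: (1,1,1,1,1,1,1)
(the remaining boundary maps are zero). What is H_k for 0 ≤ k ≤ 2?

H_0: b_0 = 6 − 0 − 5 = 1; torsion from ∂_1 factors > 1: none. So H_0 = Z.
H_1: b_1 = 12 − 5 − 7 = 0; torsion from ∂_2 factors > 1: none. So H_1 = 0.
H_2: b_2 = 8 − 7 − 0 = 1; torsion from ∂_3 factors > 1: none. So H_2 = Z.

H_0 = Z,  H_1 = 0,  H_2 = Z.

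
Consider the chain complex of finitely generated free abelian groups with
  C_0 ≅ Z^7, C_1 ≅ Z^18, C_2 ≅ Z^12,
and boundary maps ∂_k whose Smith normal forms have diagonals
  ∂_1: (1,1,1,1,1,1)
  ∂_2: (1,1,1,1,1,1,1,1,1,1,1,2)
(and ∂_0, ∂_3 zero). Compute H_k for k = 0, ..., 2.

H_0: b_0 = 7 − 0 − 6 = 1; torsion from ∂_1 factors > 1: none. So H_0 ≅ Z.
H_1: b_1 = 18 − 6 − 12 = 0; torsion from ∂_2 factors > 1: [2]. So H_1 ≅ Z/2.
H_2: b_2 = 12 − 12 − 0 = 0; torsion from ∂_3 factors > 1: none. So H_2 ≅ 0.

H_0 ≅ Z,  H_1 ≅ Z/2,  H_2 = 0.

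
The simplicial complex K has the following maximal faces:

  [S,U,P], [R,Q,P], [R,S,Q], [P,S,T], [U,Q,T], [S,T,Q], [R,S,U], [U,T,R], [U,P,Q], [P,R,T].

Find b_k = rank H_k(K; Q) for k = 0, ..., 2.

b_0 = 1, b_1 = 0, b_2 = 0.

K has 6 vertices, 15 edges, 10 triangles.
rank ∂_0 = 0, rank ∂_1 = 5 ⇒ b_0 = 6 − 0 − 5 = 1; all invariant factors of ∂_1 are 1 so no torsion. So H_0 = Z.
rank ∂_1 = 5, rank ∂_2 = 10 ⇒ b_1 = 15 − 5 − 10 = 0; ∂_2 has invariant factor(s) [2] giving torsion. So H_1 = Z/2Z.
rank ∂_2 = 10, rank ∂_3 = 0 ⇒ b_2 = 10 − 10 − 0 = 0. So H_2 = 0.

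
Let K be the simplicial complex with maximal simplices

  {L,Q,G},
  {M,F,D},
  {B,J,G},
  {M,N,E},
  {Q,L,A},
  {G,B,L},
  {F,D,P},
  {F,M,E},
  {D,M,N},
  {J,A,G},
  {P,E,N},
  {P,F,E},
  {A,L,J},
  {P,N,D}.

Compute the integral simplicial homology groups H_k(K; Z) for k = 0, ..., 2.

We work with the vertex ordering A < B < D < E < F < G < J < L < M < N < P < Q. The simplices of K, each written with vertices in increasing order, are:

  0-simplices (12): A, B, D, E, F, G, J, L, M, N, P, Q
  1-simplices (24): AG, AJ, AL, AQ, BG, BJ, BL, DF, DM, DN, DP, EF, EM, EN, EP, FM, FP, GJ, GL, GQ, JL, LQ, MN, NP
  2-simplices (14): AGJ, AJL, ALQ, BGJ, BGL, DFM, DFP, DMN, DNP, EFM, EFP, EMN, ENP, GLQ

Hence C_0 ≅ Z^12, C_1 ≅ Z^24, C_2 ≅ Z^14.

∂_1: C_1 → C_0 is given by ∂[p,q] = [q] − [p].
The 12×24 boundary matrix has rank 10 and Smith normal form diag(1,1,1,1,1,1,1,1,1,1).

The boundary map ∂_2: C_2 → C_1 sends each 2-simplex [p,q,r] to [q,r] − [p,r] + [p,q]. For instance
  ∂ENP = NP − EP + EN,
  ∂DFP = FP − DP + DF.
The resulting 24×14 matrix has rank 13, and its Smith normal form has invariant factors (1,1,1,1,1,1,1,1,1,1,1,1,1).

From H_k ≅ ker(∂_k) / im(∂_{k+1}) we obtain:

  H_0: rank C_0 − rank ∂_1 = 12 − 10 = 2, and the invariant factors of ∂_1 are all 1, so H_0 ≅ Z^2.
  H_1: rank ker ∂_1 − rank ∂_2 = (24 − 10) − 13 = 1, and the invariant factors of ∂_2 are all 1, so H_1 ≅ Z.
  H_2: rank ker ∂_2 − rank ∂_3 = (14 − 13) − 0 = 1, and there is no ∂_3, so H_2 ≅ Z.

As a check, the Euler characteristic is 12 − 24 + 14 = 2, which agrees with 2 − 1 + 1 = 2.

H_0 ≅ Z^2,  H_1 ≅ Z,  H_2 ≅ Z.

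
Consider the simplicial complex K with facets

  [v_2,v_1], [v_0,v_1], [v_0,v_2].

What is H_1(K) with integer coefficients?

Take the total order v_0 < v_1 < v_2 on the vertex set. Then K (dimension 1) consists of the simplices:

  0-simplices (3): [v_0], [v_1], [v_2]
  1-simplices (3): [v_0,v_1], [v_0,v_2], [v_1,v_2]

giving chain groups C_0 ≅ Z^3, C_1 ≅ Z^3.

∂_1: C_1 → C_0 maps an edge to its endpoints' difference, ∂[p,q] = q − p. For instance
  ∂[v_0,v_2] = [v_2] − [v_0].
As a 3×3 matrix over Z this has rank 2, with invariant factors (1,1).

Reading off H_k = ker ∂_k / im ∂_{k+1}:

  H_1: rank ker ∂_1 − rank ∂_2 = (3 − 2) − 0 = 1, and there is no ∂_2, so H_1 = Z.

(K is a triangulation of the circle S^1.)

H_1 ≅ Z.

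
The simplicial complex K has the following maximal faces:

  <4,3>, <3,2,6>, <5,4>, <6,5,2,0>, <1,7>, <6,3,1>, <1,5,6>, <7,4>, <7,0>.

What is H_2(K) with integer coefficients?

H_2 = 0.

Order the vertices as 0 < 1 < 2 < 3 < 4 < 5 < 6 < 7. Listing each simplex with vertices in this order, K has dimension 3 with simplices:

  0-simplices (8): [0], [1], [2], [3], [4], [5], [6], [7]
  1-simplices (16): [0,2], [0,5], [0,6], [0,7], [1,3], [1,5], [1,6], [1,7], [2,3], [2,5], [2,6], [3,4], [3,6], [4,5], [4,7], [5,6]
  2-simplices (7): [0,2,5], [0,2,6], [0,5,6], [1,3,6], [1,5,6], [2,3,6], [2,5,6]
  3-simplices (1): [0,2,5,6]

Hence C_0 ≅ Z^8, C_1 ≅ Z^16, C_2 ≅ Z^7, C_3 ≅ Z^1.

Boundary ∂_1: C_1 → C_0 sends each edge [p,q] (with p < q) to q − p.
This gives a 8×16 integer matrix of rank 7; reducing to Smith normal form yields diagonal entries (1,1,1,1,1,1,1).

Boundary ∂_2: C_2 → C_1 acts by ∂[p,q,r] = [q,r] − [p,r] + [p,q]. For instance
  ∂[1,3,6] = [3,6] − [1,6] + [1,3],
  ∂[2,3,6] = [3,6] − [2,6] + [2,3].
The resulting 16×7 matrix has rank 6, and its Smith normal form has invariant factors (1,1,1,1,1,1).

The boundary map ∂_3: C_3 → C_2 sends each 3-simplex σ to the alternating sum Σ_i (−1)^i (σ with its i-th vertex removed). For instance
  ∂[0,2,5,6] = [2,5,6] − [0,5,6] + [0,2,6] − [0,2,5].
This gives a 7×1 integer matrix of rank 1; reducing to Smith normal form yields diagonal entries (1).

From H_k ≅ ker(∂_k) / im(∂_{k+1}) we obtain:

  H_2: rank ker ∂_2 − rank ∂_3 = (7 − 6) − 1 = 0, and the invariant factors of ∂_3 are all 1, so H_2 = 0.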